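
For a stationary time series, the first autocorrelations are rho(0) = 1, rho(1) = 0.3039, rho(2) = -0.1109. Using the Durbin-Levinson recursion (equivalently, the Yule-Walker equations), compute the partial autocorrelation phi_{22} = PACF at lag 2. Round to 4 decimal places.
\phi_{22} = -0.2239

The PACF at lag k is phi_{kk}, the last component of the solution
to the Yule-Walker system G_k phi = r_k where
  (G_k)_{ij} = rho(|i - j|), (r_k)_i = rho(i), i,j = 1..k.
Equivalently, Durbin-Levinson gives phi_{kk} iteratively:
  phi_{11} = rho(1)
  phi_{kk} = [rho(k) - sum_{j=1..k-1} phi_{k-1,j} rho(k-j)]
            / [1 - sum_{j=1..k-1} phi_{k-1,j} rho(j)],
  phi_{k,j} = phi_{k-1,j} - phi_{kk} phi_{k-1,k-j},  j = 1..k-1.
Step k = 1:
  phi_11 = rho(1) = 0.3039.
Step k = 2:
  phi_22 = [rho(2) - phi_11 rho(1)] / [1 - phi_11 rho(1)] = [-0.1109 - (0.3039)(0.3039)] / [1 - (0.3039)(0.3039)]
         = -0.20325521 / 0.90764479 = -0.2239.
Therefore phi_{22} = -0.2239.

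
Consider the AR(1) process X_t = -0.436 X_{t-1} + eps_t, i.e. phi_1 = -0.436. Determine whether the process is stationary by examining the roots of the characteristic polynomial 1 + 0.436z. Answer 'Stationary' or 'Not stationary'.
\text{Stationary}

The AR(p) characteristic polynomial is P(z) = 1 + 0.436z.
Stationarity requires all roots to lie outside the unit circle, i.e. |z| > 1 for every root.
This is linear in z: 1 + (0.436) z = 0  =>  z = -1/(0.436) = -2.293578,  |z| = 2.293578.
Moduli of all roots: 2.2936.
All moduli strictly greater than 1? Yes.
Verdict: Stationary.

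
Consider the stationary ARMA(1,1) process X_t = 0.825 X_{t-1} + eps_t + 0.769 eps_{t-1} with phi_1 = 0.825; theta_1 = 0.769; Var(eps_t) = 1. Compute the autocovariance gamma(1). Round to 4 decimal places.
\gamma(1) = 8.1574

Multiply the model equation by X_{t-k} and take expectations. With theta_0 = psi_0 = 1 and psi_j the MA(infinity) weights, this gives
  gamma(k) - sum_i phi_i gamma(k-i) = c_k,
  c_k = sigma^2 * sum_{j=k..q} theta_j psi_{j-k}   (c_k = 0 for k > q),
using gamma(-m) = gamma(m).
psi-weights needed (psi_j = theta_j + sum_i phi_i psi_{j-i}):
  psi_1 = theta_1 + phi_1 = 0.769 + (0.825) = 1.594
Right-hand sides:
  c_0 = sigma^2 (1 + theta_1 psi_1) = 1 * (1 + (0.769)(1.594)) = 1 * 2.225786 = 2.225786
  c_1 = sigma^2 theta_1 = 1 * (0.769) = 0.769
  c_2 = 0
Equations for k = 0 and k = 1 (AR order 1):
  gamma(0) = phi_1 gamma(1) + c_0
  gamma(1) = phi_1 gamma(0) + c_1
Substituting the second into the first: gamma(0) (1 - phi_1^2) = c_0 + phi_1 c_1, so
  gamma(0) = (c_0 + phi_1 c_1) / (1 - phi_1^2) = (2.225786 + (0.825)(0.769)) / (1 - (0.825)^2) = 2.860211 / 0.319375 = 8.955651.
  gamma(1) = phi_1 gamma(0) + c_1 = (0.825)(8.955651) + (0.769) = 8.157412.
Therefore gamma(1) = 8.1574 (to 4 decimal places).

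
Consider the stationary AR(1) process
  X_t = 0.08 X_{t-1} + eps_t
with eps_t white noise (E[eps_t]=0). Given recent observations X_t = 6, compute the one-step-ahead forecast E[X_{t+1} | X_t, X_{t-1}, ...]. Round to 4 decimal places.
E[X_{t+1} \mid \mathcal F_t] = 0.4800

For an AR(p) model X_t = c + sum_i phi_i X_{t-i} + eps_t, the
one-step-ahead conditional mean is
  E[X_{t+1} | X_t, ...] = c + sum_i phi_i X_{t+1-i}.
Substitute known values:
  E[X_{t+1} | ...] = (0.08) * (6)
                   = 0.4800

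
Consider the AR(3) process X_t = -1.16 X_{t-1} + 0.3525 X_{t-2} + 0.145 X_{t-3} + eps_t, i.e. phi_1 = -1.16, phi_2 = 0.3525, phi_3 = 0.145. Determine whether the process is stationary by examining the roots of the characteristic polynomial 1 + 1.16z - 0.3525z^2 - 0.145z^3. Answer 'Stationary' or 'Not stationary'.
\text{Not stationary}

The AR(p) characteristic polynomial is P(z) = 1 + 1.16z - 0.3525z^2 - 0.145z^3.
Stationarity requires all roots to lie outside the unit circle, i.e. |z| > 1 for every root.
Degree 3: look for a simple real root z0 first, then factor out (1 - z/z0) and solve the remaining quadratic.
Testing z0 = -4: P(-4) = 1 + (1.16)(-4) + (-0.3525)(-4)^2 + (-0.145)(-4)^3
  = 1 + (-4.64) + (-5.64) + (9.28) = 0.  So z_0 = -4 is a root, |z_0| = 4.
Divide out the factor (1 + 0.25 z) = (1 - z/z0) (since 1/z0 = -0.25):
  P(z) = (1 + 0.25 z)(1 + (0.91) z + (-0.58) z^2)
  [check: z-coef 0.91 - (-0.25) = 1.16; z^2-coef -0.58 - (-0.25)(0.91) = -0.3525; z^3-coef -(-0.25)(-0.58) = -0.145.]
Remaining roots from the quadratic factor 1 + (0.91) z + (-0.58) z^2:
  Set 1 + (0.91) z + (-0.58) z^2 = 0, i.e. a z^2 + b z + c = 0 with a = -0.58, b = 0.91, c = 1.
  Discriminant D = b^2 - 4ac = (0.91)^2 - 4*(-0.58)*1 = 0.8281 - (-2.32) = 3.1481.
  D >= 0, so the roots are real: z = (-b +/- sqrt(D)) / (2a) = (-0.91 +/- 1.774289) / (-1.16).
    z_1 = (-0.91 + 1.774289) / (-1.16) = -0.7451,   |z_1| = 0.7451.
    z_2 = (-0.91 - 1.774289) / (-1.16) = 2.314,   |z_2| = 2.314.
Moduli of all roots: 4.0000, 0.7451, 2.3140.
All moduli strictly greater than 1? No.
Verdict: Not stationary.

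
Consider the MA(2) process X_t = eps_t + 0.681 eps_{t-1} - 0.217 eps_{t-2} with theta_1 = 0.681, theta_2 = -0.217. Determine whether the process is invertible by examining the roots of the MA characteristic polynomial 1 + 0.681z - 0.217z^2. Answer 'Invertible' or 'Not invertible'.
\text{Invertible}

The MA(q) characteristic polynomial is P(z) = 1 + 0.681z - 0.217z^2.
Invertibility requires all roots to lie outside the unit circle, i.e. |z| > 1 for every root.
Set 1 + (0.681) z + (-0.217) z^2 = 0, i.e. a z^2 + b z + c = 0 with a = -0.217, b = 0.681, c = 1.
Discriminant D = b^2 - 4ac = (0.681)^2 - 4*(-0.217)*1 = 0.463761 - (-0.868) = 1.331761.
D >= 0, so the roots are real: z = (-b +/- sqrt(D)) / (2a) = (-0.681 +/- 1.154019) / (-0.434).
  z_1 = (-0.681 + 1.154019) / (-0.434) = -1.0899,   |z_1| = 1.0899.
  z_2 = (-0.681 - 1.154019) / (-0.434) = 4.2282,   |z_2| = 4.2282.
Moduli of all roots: 1.0899, 4.2282.
All moduli strictly greater than 1? Yes.
Verdict: Invertible.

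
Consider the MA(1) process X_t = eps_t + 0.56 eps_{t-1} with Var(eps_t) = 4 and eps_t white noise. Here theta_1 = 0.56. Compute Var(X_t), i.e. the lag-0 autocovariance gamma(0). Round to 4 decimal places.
\gamma(0) = 5.2544

For an MA(q) process X_t = eps_t + sum_i theta_i eps_{t-i} with
Var(eps_t) = sigma^2, the variance is
  gamma(0) = sigma^2 * (1 + sum_i theta_i^2).
  sum_i theta_i^2 = (0.56)^2 = 0.3136.
  gamma(0) = 4 * (1 + 0.3136) = 4 * 1.3136 = 5.2544.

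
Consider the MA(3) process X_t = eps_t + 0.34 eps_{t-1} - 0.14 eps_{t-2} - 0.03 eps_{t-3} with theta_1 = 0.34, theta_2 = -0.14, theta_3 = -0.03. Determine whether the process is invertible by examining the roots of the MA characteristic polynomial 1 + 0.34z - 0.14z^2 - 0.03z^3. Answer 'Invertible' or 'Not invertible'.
\text{Invertible}

The MA(q) characteristic polynomial is P(z) = 1 + 0.34z - 0.14z^2 - 0.03z^3.
Invertibility requires all roots to lie outside the unit circle, i.e. |z| > 1 for every root.
Degree 3: look for a simple real root z0 first, then factor out (1 - z/z0) and solve the remaining quadratic.
Testing z0 = -2: P(-2) = 1 + (0.34)(-2) + (-0.14)(-2)^2 + (-0.03)(-2)^3
  = 1 + (-0.68) + (-0.56) + (0.24) = 0.  So z_0 = -2 is a root, |z_0| = 2.
Divide out the factor (1 + 0.5 z) = (1 - z/z0) (since 1/z0 = -0.5):
  P(z) = (1 + 0.5 z)(1 + (-0.16) z + (-0.06) z^2)
  [check: z-coef -0.16 - (-0.5) = 0.34; z^2-coef -0.06 - (-0.5)(-0.16) = -0.14; z^3-coef -(-0.5)(-0.06) = -0.03.]
Remaining roots from the quadratic factor 1 + (-0.16) z + (-0.06) z^2:
  Set 1 + (-0.16) z + (-0.06) z^2 = 0, i.e. a z^2 + b z + c = 0 with a = -0.06, b = -0.16, c = 1.
  Discriminant D = b^2 - 4ac = (-0.16)^2 - 4*(-0.06)*1 = 0.0256 - (-0.24) = 0.2656.
  D >= 0, so the roots are real: z = (-b +/- sqrt(D)) / (2a) = (0.16 +/- 0.515364) / (-0.12).
    z_1 = (0.16 + 0.515364) / (-0.12) = -5.628,   |z_1| = 5.628.
    z_2 = (0.16 - 0.515364) / (-0.12) = 2.9614,   |z_2| = 2.9614.
Moduli of all roots: 2.0000, 5.6280, 2.9614.
All moduli strictly greater than 1? Yes.
Verdict: Invertible.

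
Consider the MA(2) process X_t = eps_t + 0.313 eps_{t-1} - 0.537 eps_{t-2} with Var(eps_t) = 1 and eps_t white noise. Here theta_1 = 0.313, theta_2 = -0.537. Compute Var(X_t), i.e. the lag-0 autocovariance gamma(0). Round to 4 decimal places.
\gamma(0) = 1.3863

For an MA(q) process X_t = eps_t + sum_i theta_i eps_{t-i} with
Var(eps_t) = sigma^2, the variance is
  gamma(0) = sigma^2 * (1 + sum_i theta_i^2).
  sum_i theta_i^2 = (0.313)^2 + (-0.537)^2 = 0.097969 + 0.288369 = 0.386338.
  gamma(0) = 1 * (1 + 0.386338) = 1 * 1.386338 = 1.386338, which rounds to 1.3863.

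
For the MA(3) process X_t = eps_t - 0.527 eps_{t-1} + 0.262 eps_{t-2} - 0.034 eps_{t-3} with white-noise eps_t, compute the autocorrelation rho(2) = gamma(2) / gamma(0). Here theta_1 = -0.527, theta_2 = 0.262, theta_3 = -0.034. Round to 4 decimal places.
\rho(2) = 0.2077

For an MA(q) process with theta_0 = 1, the autocovariance is
  gamma(k) = sigma^2 * sum_{i=0..q-k} theta_i * theta_{i+k},
and rho(k) = gamma(k) / gamma(0). Sigma^2 cancels.
  numerator   = (1)*(0.262) + (-0.527)*(-0.034) = 0.279918.
  denominator = (1)^2 + (-0.527)^2 + (0.262)^2 + (-0.034)^2 = 1.347529.
  rho(2) = 0.279918 / 1.347529 = 0.2077.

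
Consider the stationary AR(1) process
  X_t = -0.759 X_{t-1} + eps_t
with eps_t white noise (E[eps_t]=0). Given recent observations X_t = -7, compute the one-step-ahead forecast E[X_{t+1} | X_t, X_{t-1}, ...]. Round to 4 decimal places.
E[X_{t+1} \mid \mathcal F_t] = 5.3130

For an AR(p) model X_t = c + sum_i phi_i X_{t-i} + eps_t, the
one-step-ahead conditional mean is
  E[X_{t+1} | X_t, ...] = c + sum_i phi_i X_{t+1-i}.
Substitute known values:
  E[X_{t+1} | ...] = (-0.759) * (-7)
                   = 5.3130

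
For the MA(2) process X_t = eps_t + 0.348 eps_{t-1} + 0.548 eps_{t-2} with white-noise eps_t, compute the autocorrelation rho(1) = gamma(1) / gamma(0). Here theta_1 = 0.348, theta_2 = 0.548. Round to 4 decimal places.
\rho(1) = 0.3790

For an MA(q) process with theta_0 = 1, the autocovariance is
  gamma(k) = sigma^2 * sum_{i=0..q-k} theta_i * theta_{i+k},
and rho(k) = gamma(k) / gamma(0). Sigma^2 cancels.
  numerator   = (1)*(0.348) + (0.348)*(0.548) = 0.538704.
  denominator = (1)^2 + (0.348)^2 + (0.548)^2 = 1.421408.
  rho(1) = 0.538704 / 1.421408 = 0.3790.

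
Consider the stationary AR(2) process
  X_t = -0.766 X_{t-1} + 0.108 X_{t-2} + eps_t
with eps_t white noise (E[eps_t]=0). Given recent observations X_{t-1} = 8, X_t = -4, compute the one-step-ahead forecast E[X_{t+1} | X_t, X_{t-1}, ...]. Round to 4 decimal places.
E[X_{t+1} \mid \mathcal F_t] = 3.9280

For an AR(p) model X_t = c + sum_i phi_i X_{t-i} + eps_t, the
one-step-ahead conditional mean is
  E[X_{t+1} | X_t, ...] = c + sum_i phi_i X_{t+1-i}.
Substitute known values:
  E[X_{t+1} | ...] = (-0.766) * (-4) + (0.108) * (8)
                   = 3.9280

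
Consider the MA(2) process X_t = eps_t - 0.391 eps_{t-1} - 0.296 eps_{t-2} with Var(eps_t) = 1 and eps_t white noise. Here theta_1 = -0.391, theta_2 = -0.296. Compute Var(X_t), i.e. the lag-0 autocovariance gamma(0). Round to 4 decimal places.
\gamma(0) = 1.2405

For an MA(q) process X_t = eps_t + sum_i theta_i eps_{t-i} with
Var(eps_t) = sigma^2, the variance is
  gamma(0) = sigma^2 * (1 + sum_i theta_i^2).
  sum_i theta_i^2 = (-0.391)^2 + (-0.296)^2 = 0.152881 + 0.087616 = 0.240497.
  gamma(0) = 1 * (1 + 0.240497) = 1 * 1.240497 = 1.240497, which rounds to 1.2405.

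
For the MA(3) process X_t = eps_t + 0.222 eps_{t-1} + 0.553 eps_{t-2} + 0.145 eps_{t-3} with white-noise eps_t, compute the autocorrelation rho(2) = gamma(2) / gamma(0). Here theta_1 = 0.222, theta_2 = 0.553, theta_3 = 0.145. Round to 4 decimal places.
\rho(2) = 0.4252

For an MA(q) process with theta_0 = 1, the autocovariance is
  gamma(k) = sigma^2 * sum_{i=0..q-k} theta_i * theta_{i+k},
and rho(k) = gamma(k) / gamma(0). Sigma^2 cancels.
  numerator   = (1)*(0.553) + (0.222)*(0.145) = 0.58519.
  denominator = (1)^2 + (0.222)^2 + (0.553)^2 + (0.145)^2 = 1.376118.
  rho(2) = 0.58519 / 1.376118 = 0.4252.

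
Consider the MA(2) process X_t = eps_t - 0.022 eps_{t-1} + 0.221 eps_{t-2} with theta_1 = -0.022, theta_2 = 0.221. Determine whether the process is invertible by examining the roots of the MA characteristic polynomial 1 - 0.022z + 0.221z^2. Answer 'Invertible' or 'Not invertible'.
\text{Invertible}

The MA(q) characteristic polynomial is P(z) = 1 - 0.022z + 0.221z^2.
Invertibility requires all roots to lie outside the unit circle, i.e. |z| > 1 for every root.
Set 1 + (-0.022) z + (0.221) z^2 = 0, i.e. a z^2 + b z + c = 0 with a = 0.221, b = -0.022, c = 1.
Discriminant D = b^2 - 4ac = (-0.022)^2 - 4*(0.221)*1 = 0.000484 - (0.884) = -0.883516.
D < 0, so the roots are the complex-conjugate pair z = (-b +/- i sqrt(-D)) / (2a) = 0.0498 +/- 2.1266i.
For a conjugate pair |z|^2 = z * conj(z) = (product of roots) = c/a = 1/(0.221) = 4.524887, so |z| = sqrt(4.524887) = 2.1272 for both roots.
Moduli of all roots: 2.1272, 2.1272.
All moduli strictly greater than 1? Yes.
Verdict: Invertible.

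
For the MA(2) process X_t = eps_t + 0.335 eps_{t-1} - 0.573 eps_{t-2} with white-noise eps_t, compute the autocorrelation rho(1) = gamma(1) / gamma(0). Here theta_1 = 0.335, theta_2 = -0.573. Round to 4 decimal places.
\rho(1) = 0.0993

For an MA(q) process with theta_0 = 1, the autocovariance is
  gamma(k) = sigma^2 * sum_{i=0..q-k} theta_i * theta_{i+k},
and rho(k) = gamma(k) / gamma(0). Sigma^2 cancels.
  numerator   = (1)*(0.335) + (0.335)*(-0.573) = 0.143045.
  denominator = (1)^2 + (0.335)^2 + (-0.573)^2 = 1.440554.
  rho(1) = 0.143045 / 1.440554 = 0.0993.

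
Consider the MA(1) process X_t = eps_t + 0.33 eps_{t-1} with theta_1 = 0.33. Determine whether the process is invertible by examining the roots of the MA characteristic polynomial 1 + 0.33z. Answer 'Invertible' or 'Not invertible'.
\text{Invertible}

The MA(q) characteristic polynomial is P(z) = 1 + 0.33z.
Invertibility requires all roots to lie outside the unit circle, i.e. |z| > 1 for every root.
This is linear in z: 1 + (0.33) z = 0  =>  z = -1/(0.33) = -3.030303,  |z| = 3.030303.
Moduli of all roots: 3.0303.
All moduli strictly greater than 1? Yes.
Verdict: Invertible.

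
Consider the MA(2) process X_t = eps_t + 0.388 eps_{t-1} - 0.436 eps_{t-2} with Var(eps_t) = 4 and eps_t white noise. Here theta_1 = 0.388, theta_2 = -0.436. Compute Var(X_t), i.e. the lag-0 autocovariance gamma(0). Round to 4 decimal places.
\gamma(0) = 5.3626

For an MA(q) process X_t = eps_t + sum_i theta_i eps_{t-i} with
Var(eps_t) = sigma^2, the variance is
  gamma(0) = sigma^2 * (1 + sum_i theta_i^2).
  sum_i theta_i^2 = (0.388)^2 + (-0.436)^2 = 0.150544 + 0.190096 = 0.34064.
  gamma(0) = 4 * (1 + 0.34064) = 4 * 1.34064 = 5.36256, which rounds to 5.3626.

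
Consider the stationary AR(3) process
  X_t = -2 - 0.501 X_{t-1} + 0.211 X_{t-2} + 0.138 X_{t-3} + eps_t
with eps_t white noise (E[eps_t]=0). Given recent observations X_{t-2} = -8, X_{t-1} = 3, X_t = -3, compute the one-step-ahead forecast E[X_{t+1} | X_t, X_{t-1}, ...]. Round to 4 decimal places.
E[X_{t+1} \mid \mathcal F_t] = -0.9680

For an AR(p) model X_t = c + sum_i phi_i X_{t-i} + eps_t, the
one-step-ahead conditional mean is
  E[X_{t+1} | X_t, ...] = c + sum_i phi_i X_{t+1-i}.
Substitute known values:
  E[X_{t+1} | ...] = -2 + (-0.501) * (-3) + (0.211) * (3) + (0.138) * (-8)
                   = -0.9680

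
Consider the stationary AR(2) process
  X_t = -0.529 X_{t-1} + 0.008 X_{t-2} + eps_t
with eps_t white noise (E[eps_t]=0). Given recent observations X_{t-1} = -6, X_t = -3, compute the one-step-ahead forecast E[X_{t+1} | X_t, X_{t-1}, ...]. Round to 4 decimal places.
E[X_{t+1} \mid \mathcal F_t] = 1.5390

For an AR(p) model X_t = c + sum_i phi_i X_{t-i} + eps_t, the
one-step-ahead conditional mean is
  E[X_{t+1} | X_t, ...] = c + sum_i phi_i X_{t+1-i}.
Substitute known values:
  E[X_{t+1} | ...] = (-0.529) * (-3) + (0.008) * (-6)
                   = 1.5390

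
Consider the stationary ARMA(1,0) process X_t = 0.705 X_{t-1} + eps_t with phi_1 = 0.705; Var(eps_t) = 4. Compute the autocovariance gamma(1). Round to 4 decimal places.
\gamma(1) = 5.6066

Multiply the model equation by X_{t-k} and take expectations. With theta_0 = psi_0 = 1 and psi_j the MA(infinity) weights, this gives
  gamma(k) - sum_i phi_i gamma(k-i) = c_k,
  c_k = sigma^2 * sum_{j=k..q} theta_j psi_{j-k}   (c_k = 0 for k > q),
using gamma(-m) = gamma(m).
Pure AR (q = 0): c_0 = sigma^2 = 4, c_k = 0 for k >= 1.
Equations for k = 0 and k = 1 (AR order 1):
  gamma(0) = phi_1 gamma(1) + c_0
  gamma(1) = phi_1 gamma(0) + c_1
Substituting the second into the first: gamma(0) (1 - phi_1^2) = c_0 + phi_1 c_1, so
  gamma(0) = c_0 / (1 - phi_1^2) = 4 / (1 - (0.705)^2) = 4 / 0.502975 = 7.952682.
  gamma(1) = phi_1 gamma(0) = (0.705)(7.952682) = 5.60664.
Therefore gamma(1) = 5.6066 (to 4 decimal places).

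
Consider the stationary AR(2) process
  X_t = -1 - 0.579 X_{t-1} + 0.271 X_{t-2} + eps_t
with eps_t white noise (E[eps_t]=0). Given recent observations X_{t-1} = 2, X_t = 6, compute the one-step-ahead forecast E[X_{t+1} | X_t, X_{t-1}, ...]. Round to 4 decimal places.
E[X_{t+1} \mid \mathcal F_t] = -3.9320

For an AR(p) model X_t = c + sum_i phi_i X_{t-i} + eps_t, the
one-step-ahead conditional mean is
  E[X_{t+1} | X_t, ...] = c + sum_i phi_i X_{t+1-i}.
Substitute known values:
  E[X_{t+1} | ...] = -1 + (-0.579) * (6) + (0.271) * (2)
                   = -3.9320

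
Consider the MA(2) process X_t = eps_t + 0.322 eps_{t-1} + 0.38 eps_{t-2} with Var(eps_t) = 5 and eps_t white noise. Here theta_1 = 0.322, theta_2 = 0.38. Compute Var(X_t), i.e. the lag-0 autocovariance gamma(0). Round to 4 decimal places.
\gamma(0) = 6.2404

For an MA(q) process X_t = eps_t + sum_i theta_i eps_{t-i} with
Var(eps_t) = sigma^2, the variance is
  gamma(0) = sigma^2 * (1 + sum_i theta_i^2).
  sum_i theta_i^2 = (0.322)^2 + (0.38)^2 = 0.103684 + 0.1444 = 0.248084.
  gamma(0) = 5 * (1 + 0.248084) = 5 * 1.248084 = 6.24042, which rounds to 6.2404.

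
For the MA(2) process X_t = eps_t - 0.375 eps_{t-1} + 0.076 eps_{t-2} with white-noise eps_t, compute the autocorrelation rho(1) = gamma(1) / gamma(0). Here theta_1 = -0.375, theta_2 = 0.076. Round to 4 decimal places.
\rho(1) = -0.3520

For an MA(q) process with theta_0 = 1, the autocovariance is
  gamma(k) = sigma^2 * sum_{i=0..q-k} theta_i * theta_{i+k},
and rho(k) = gamma(k) / gamma(0). Sigma^2 cancels.
  numerator   = (1)*(-0.375) + (-0.375)*(0.076) = -0.4035.
  denominator = (1)^2 + (-0.375)^2 + (0.076)^2 = 1.146401.
  rho(1) = -0.4035 / 1.146401 = -0.3520.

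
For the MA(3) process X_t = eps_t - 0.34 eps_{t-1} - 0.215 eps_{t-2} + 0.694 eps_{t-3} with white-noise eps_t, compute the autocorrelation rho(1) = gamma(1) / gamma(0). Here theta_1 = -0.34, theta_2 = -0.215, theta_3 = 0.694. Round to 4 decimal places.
\rho(1) = -0.2532

For an MA(q) process with theta_0 = 1, the autocovariance is
  gamma(k) = sigma^2 * sum_{i=0..q-k} theta_i * theta_{i+k},
and rho(k) = gamma(k) / gamma(0). Sigma^2 cancels.
  numerator   = (1)*(-0.34) + (-0.34)*(-0.215) + (-0.215)*(0.694) = -0.41611.
  denominator = (1)^2 + (-0.34)^2 + (-0.215)^2 + (0.694)^2 = 1.643461.
  rho(1) = -0.41611 / 1.643461 = -0.2532.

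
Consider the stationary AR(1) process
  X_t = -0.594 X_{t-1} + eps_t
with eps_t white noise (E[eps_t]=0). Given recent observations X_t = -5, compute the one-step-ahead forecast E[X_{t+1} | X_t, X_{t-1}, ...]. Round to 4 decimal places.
E[X_{t+1} \mid \mathcal F_t] = 2.9700

For an AR(p) model X_t = c + sum_i phi_i X_{t-i} + eps_t, the
one-step-ahead conditional mean is
  E[X_{t+1} | X_t, ...] = c + sum_i phi_i X_{t+1-i}.
Substitute known values:
  E[X_{t+1} | ...] = (-0.594) * (-5)
                   = 2.9700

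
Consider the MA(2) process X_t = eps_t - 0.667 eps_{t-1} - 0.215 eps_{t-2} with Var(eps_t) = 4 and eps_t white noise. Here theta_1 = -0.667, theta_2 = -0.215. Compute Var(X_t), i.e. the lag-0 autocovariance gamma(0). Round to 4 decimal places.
\gamma(0) = 5.9645

For an MA(q) process X_t = eps_t + sum_i theta_i eps_{t-i} with
Var(eps_t) = sigma^2, the variance is
  gamma(0) = sigma^2 * (1 + sum_i theta_i^2).
  sum_i theta_i^2 = (-0.667)^2 + (-0.215)^2 = 0.444889 + 0.046225 = 0.491114.
  gamma(0) = 4 * (1 + 0.491114) = 4 * 1.491114 = 5.964456, which rounds to 5.9645.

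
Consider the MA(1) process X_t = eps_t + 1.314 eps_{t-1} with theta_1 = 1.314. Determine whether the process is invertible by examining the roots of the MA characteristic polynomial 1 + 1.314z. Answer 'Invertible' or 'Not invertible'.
\text{Not invertible}

The MA(q) characteristic polynomial is P(z) = 1 + 1.314z.
Invertibility requires all roots to lie outside the unit circle, i.e. |z| > 1 for every root.
This is linear in z: 1 + (1.314) z = 0  =>  z = -1/(1.314) = -0.761035,  |z| = 0.761035.
Moduli of all roots: 0.7610.
All moduli strictly greater than 1? No.
Verdict: Not invertible.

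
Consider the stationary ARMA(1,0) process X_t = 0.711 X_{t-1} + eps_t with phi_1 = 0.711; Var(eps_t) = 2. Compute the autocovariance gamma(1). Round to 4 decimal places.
\gamma(1) = 2.8758

Multiply the model equation by X_{t-k} and take expectations. With theta_0 = psi_0 = 1 and psi_j the MA(infinity) weights, this gives
  gamma(k) - sum_i phi_i gamma(k-i) = c_k,
  c_k = sigma^2 * sum_{j=k..q} theta_j psi_{j-k}   (c_k = 0 for k > q),
using gamma(-m) = gamma(m).
Pure AR (q = 0): c_0 = sigma^2 = 2, c_k = 0 for k >= 1.
Equations for k = 0 and k = 1 (AR order 1):
  gamma(0) = phi_1 gamma(1) + c_0
  gamma(1) = phi_1 gamma(0) + c_1
Substituting the second into the first: gamma(0) (1 - phi_1^2) = c_0 + phi_1 c_1, so
  gamma(0) = c_0 / (1 - phi_1^2) = 2 / (1 - (0.711)^2) = 2 / 0.494479 = 4.044661.
  gamma(1) = phi_1 gamma(0) = (0.711)(4.044661) = 2.875754.
Therefore gamma(1) = 2.8758 (to 4 decimal places).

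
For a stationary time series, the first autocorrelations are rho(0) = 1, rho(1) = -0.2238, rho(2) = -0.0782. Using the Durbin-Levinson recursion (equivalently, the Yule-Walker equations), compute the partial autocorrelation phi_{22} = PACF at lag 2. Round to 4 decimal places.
\phi_{22} = -0.1351

The PACF at lag k is phi_{kk}, the last component of the solution
to the Yule-Walker system G_k phi = r_k where
  (G_k)_{ij} = rho(|i - j|), (r_k)_i = rho(i), i,j = 1..k.
Equivalently, Durbin-Levinson gives phi_{kk} iteratively:
  phi_{11} = rho(1)
  phi_{kk} = [rho(k) - sum_{j=1..k-1} phi_{k-1,j} rho(k-j)]
            / [1 - sum_{j=1..k-1} phi_{k-1,j} rho(j)],
  phi_{k,j} = phi_{k-1,j} - phi_{kk} phi_{k-1,k-j},  j = 1..k-1.
Step k = 1:
  phi_11 = rho(1) = -0.2238.
Step k = 2:
  phi_22 = [rho(2) - phi_11 rho(1)] / [1 - phi_11 rho(1)] = [-0.0782 - (-0.2238)(-0.2238)] / [1 - (-0.2238)(-0.2238)]
         = -0.12828644 / 0.94991356 = -0.1351.
Therefore phi_{22} = -0.1351.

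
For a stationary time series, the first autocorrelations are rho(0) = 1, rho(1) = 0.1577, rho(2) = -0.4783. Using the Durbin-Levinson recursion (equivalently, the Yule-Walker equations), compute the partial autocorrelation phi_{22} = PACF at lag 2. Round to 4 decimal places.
\phi_{22} = -0.5160

The PACF at lag k is phi_{kk}, the last component of the solution
to the Yule-Walker system G_k phi = r_k where
  (G_k)_{ij} = rho(|i - j|), (r_k)_i = rho(i), i,j = 1..k.
Equivalently, Durbin-Levinson gives phi_{kk} iteratively:
  phi_{11} = rho(1)
  phi_{kk} = [rho(k) - sum_{j=1..k-1} phi_{k-1,j} rho(k-j)]
            / [1 - sum_{j=1..k-1} phi_{k-1,j} rho(j)],
  phi_{k,j} = phi_{k-1,j} - phi_{kk} phi_{k-1,k-j},  j = 1..k-1.
Step k = 1:
  phi_11 = rho(1) = 0.1577.
Step k = 2:
  phi_22 = [rho(2) - phi_11 rho(1)] / [1 - phi_11 rho(1)] = [-0.4783 - (0.1577)(0.1577)] / [1 - (0.1577)(0.1577)]
         = -0.50316929 / 0.97513071 = -0.516.
Therefore phi_{22} = -0.5160.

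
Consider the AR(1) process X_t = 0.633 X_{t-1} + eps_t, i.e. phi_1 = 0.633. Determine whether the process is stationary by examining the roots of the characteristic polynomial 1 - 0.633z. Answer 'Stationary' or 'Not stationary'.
\text{Stationary}

The AR(p) characteristic polynomial is P(z) = 1 - 0.633z.
Stationarity requires all roots to lie outside the unit circle, i.e. |z| > 1 for every root.
This is linear in z: 1 + (-0.633) z = 0  =>  z = -1/(-0.633) = 1.579779,  |z| = 1.579779.
Moduli of all roots: 1.5798.
All moduli strictly greater than 1? Yes.
Verdict: Stationary.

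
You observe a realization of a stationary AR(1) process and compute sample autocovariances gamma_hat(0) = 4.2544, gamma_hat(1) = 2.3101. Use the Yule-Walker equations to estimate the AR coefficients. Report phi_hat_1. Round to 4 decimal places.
\hat\phi_{1} = 0.5430

The Yule-Walker equations for an AR(p) process read, in matrix form,
  Gamma_p phi = r_p,   with   (Gamma_p)_{ij} = gamma(|i - j|),
                       (r_p)_i = gamma(i),   i,j = 1..p.
Substitute the sample gammas (Toeplitz matrix and right-hand side of size 1):
  Gamma_p = [[4.2544]]
  r_p     = [2.3101]
With p = 1 this is the single equation gamma(0) phi_1 = gamma(1):
  phi_hat_1 = gamma(1) / gamma(0) = 2.3101 / 4.2544 = 0.5430.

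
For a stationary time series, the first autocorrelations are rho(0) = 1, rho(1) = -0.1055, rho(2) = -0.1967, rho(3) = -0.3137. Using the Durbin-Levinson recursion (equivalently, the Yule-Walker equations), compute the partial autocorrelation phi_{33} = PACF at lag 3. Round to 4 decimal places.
\phi_{33} = -0.3819

The PACF at lag k is phi_{kk}, the last component of the solution
to the Yule-Walker system G_k phi = r_k where
  (G_k)_{ij} = rho(|i - j|), (r_k)_i = rho(i), i,j = 1..k.
Equivalently, Durbin-Levinson gives phi_{kk} iteratively:
  phi_{11} = rho(1)
  phi_{kk} = [rho(k) - sum_{j=1..k-1} phi_{k-1,j} rho(k-j)]
            / [1 - sum_{j=1..k-1} phi_{k-1,j} rho(j)],
  phi_{k,j} = phi_{k-1,j} - phi_{kk} phi_{k-1,k-j},  j = 1..k-1.
Step k = 1:
  phi_11 = rho(1) = -0.1055.
Step k = 2:
  phi_22 = [rho(2) - phi_11 rho(1)] / [1 - phi_11 rho(1)] = [-0.1967 - (-0.1055)(-0.1055)] / [1 - (-0.1055)(-0.1055)]
         = -0.20783025 / 0.98886975 = -0.210169.
  Update: phi_21 = phi_11 - phi_22 phi_11 = -0.1055 - (-0.210169)(-0.1055) = -0.127673.
Step k = 3:
  phi_33 = [rho(3) - phi_21 rho(2) - phi_22 rho(1)] / [1 - phi_21 rho(1) - phi_22 rho(2)]
    numerator   = -0.3137 - (-0.127673)(-0.1967) - (-0.210169)(-0.1055) = -0.36098614
    denominator = 1 - (-0.127673)(-0.1055) - (-0.210169)(-0.1967) = 0.94519017
  phi_33 = -0.36098614 / 0.94519017 = -0.3819.
Therefore phi_{33} = -0.3819.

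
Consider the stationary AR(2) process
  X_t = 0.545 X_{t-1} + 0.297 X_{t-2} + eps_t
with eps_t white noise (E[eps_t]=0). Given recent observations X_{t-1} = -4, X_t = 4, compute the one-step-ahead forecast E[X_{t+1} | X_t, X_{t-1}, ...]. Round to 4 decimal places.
E[X_{t+1} \mid \mathcal F_t] = 0.9920

For an AR(p) model X_t = c + sum_i phi_i X_{t-i} + eps_t, the
one-step-ahead conditional mean is
  E[X_{t+1} | X_t, ...] = c + sum_i phi_i X_{t+1-i}.
Substitute known values:
  E[X_{t+1} | ...] = (0.545) * (4) + (0.297) * (-4)
                   = 0.9920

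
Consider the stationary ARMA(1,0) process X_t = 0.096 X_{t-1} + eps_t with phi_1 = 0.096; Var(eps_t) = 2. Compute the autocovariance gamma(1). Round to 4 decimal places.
\gamma(1) = 0.1938

Multiply the model equation by X_{t-k} and take expectations. With theta_0 = psi_0 = 1 and psi_j the MA(infinity) weights, this gives
  gamma(k) - sum_i phi_i gamma(k-i) = c_k,
  c_k = sigma^2 * sum_{j=k..q} theta_j psi_{j-k}   (c_k = 0 for k > q),
using gamma(-m) = gamma(m).
Pure AR (q = 0): c_0 = sigma^2 = 2, c_k = 0 for k >= 1.
Equations for k = 0 and k = 1 (AR order 1):
  gamma(0) = phi_1 gamma(1) + c_0
  gamma(1) = phi_1 gamma(0) + c_1
Substituting the second into the first: gamma(0) (1 - phi_1^2) = c_0 + phi_1 c_1, so
  gamma(0) = c_0 / (1 - phi_1^2) = 2 / (1 - (0.096)^2) = 2 / 0.990784 = 2.018603.
  gamma(1) = phi_1 gamma(0) = (0.096)(2.018603) = 0.193786.
Therefore gamma(1) = 0.1938 (to 4 decimal places).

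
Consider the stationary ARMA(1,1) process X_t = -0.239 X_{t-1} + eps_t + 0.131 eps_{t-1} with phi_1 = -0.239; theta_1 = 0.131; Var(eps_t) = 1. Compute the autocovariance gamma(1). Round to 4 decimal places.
\gamma(1) = -0.1110

Multiply the model equation by X_{t-k} and take expectations. With theta_0 = psi_0 = 1 and psi_j the MA(infinity) weights, this gives
  gamma(k) - sum_i phi_i gamma(k-i) = c_k,
  c_k = sigma^2 * sum_{j=k..q} theta_j psi_{j-k}   (c_k = 0 for k > q),
using gamma(-m) = gamma(m).
psi-weights needed (psi_j = theta_j + sum_i phi_i psi_{j-i}):
  psi_1 = theta_1 + phi_1 = 0.131 + (-0.239) = -0.108
Right-hand sides:
  c_0 = sigma^2 (1 + theta_1 psi_1) = 1 * (1 + (0.131)(-0.108)) = 1 * 0.985852 = 0.985852
  c_1 = sigma^2 theta_1 = 1 * (0.131) = 0.131
  c_2 = 0
Equations for k = 0 and k = 1 (AR order 1):
  gamma(0) = phi_1 gamma(1) + c_0
  gamma(1) = phi_1 gamma(0) + c_1
Substituting the second into the first: gamma(0) (1 - phi_1^2) = c_0 + phi_1 c_1, so
  gamma(0) = (c_0 + phi_1 c_1) / (1 - phi_1^2) = (0.985852 + (-0.239)(0.131)) / (1 - (-0.239)^2) = 0.954543 / 0.942879 = 1.012371.
  gamma(1) = phi_1 gamma(0) + c_1 = (-0.239)(1.012371) + (0.131) = -0.110957.
Therefore gamma(1) = -0.1110 (to 4 decimal places).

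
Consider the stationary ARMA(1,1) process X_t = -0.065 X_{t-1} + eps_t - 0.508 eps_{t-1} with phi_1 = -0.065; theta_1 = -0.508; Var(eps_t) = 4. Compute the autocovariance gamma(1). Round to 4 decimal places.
\gamma(1) = -2.3777

Multiply the model equation by X_{t-k} and take expectations. With theta_0 = psi_0 = 1 and psi_j the MA(infinity) weights, this gives
  gamma(k) - sum_i phi_i gamma(k-i) = c_k,
  c_k = sigma^2 * sum_{j=k..q} theta_j psi_{j-k}   (c_k = 0 for k > q),
using gamma(-m) = gamma(m).
psi-weights needed (psi_j = theta_j + sum_i phi_i psi_{j-i}):
  psi_1 = theta_1 + phi_1 = -0.508 + (-0.065) = -0.573
Right-hand sides:
  c_0 = sigma^2 (1 + theta_1 psi_1) = 4 * (1 + (-0.508)(-0.573)) = 4 * 1.291084 = 5.164336
  c_1 = sigma^2 theta_1 = 4 * (-0.508) = -2.032
  c_2 = 0
Equations for k = 0 and k = 1 (AR order 1):
  gamma(0) = phi_1 gamma(1) + c_0
  gamma(1) = phi_1 gamma(0) + c_1
Substituting the second into the first: gamma(0) (1 - phi_1^2) = c_0 + phi_1 c_1, so
  gamma(0) = (c_0 + phi_1 c_1) / (1 - phi_1^2) = (5.164336 + (-0.065)(-2.032)) / (1 - (-0.065)^2) = 5.296416 / 0.995775 = 5.318888.
  gamma(1) = phi_1 gamma(0) + c_1 = (-0.065)(5.318888) + (-2.032) = -2.377728.
Therefore gamma(1) = -2.3777 (to 4 decimal places).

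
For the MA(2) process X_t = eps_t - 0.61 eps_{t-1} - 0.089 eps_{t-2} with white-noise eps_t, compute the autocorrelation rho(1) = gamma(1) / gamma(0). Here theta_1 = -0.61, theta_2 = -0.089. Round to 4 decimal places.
\rho(1) = -0.4027

For an MA(q) process with theta_0 = 1, the autocovariance is
  gamma(k) = sigma^2 * sum_{i=0..q-k} theta_i * theta_{i+k},
and rho(k) = gamma(k) / gamma(0). Sigma^2 cancels.
  numerator   = (1)*(-0.61) + (-0.61)*(-0.089) = -0.55571.
  denominator = (1)^2 + (-0.61)^2 + (-0.089)^2 = 1.380021.
  rho(1) = -0.55571 / 1.380021 = -0.4027.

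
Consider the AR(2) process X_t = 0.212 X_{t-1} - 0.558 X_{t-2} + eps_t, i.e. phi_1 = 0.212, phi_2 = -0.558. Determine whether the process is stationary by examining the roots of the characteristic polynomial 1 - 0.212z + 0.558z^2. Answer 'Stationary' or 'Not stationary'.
\text{Stationary}

The AR(p) characteristic polynomial is P(z) = 1 - 0.212z + 0.558z^2.
Stationarity requires all roots to lie outside the unit circle, i.e. |z| > 1 for every root.
Set 1 + (-0.212) z + (0.558) z^2 = 0, i.e. a z^2 + b z + c = 0 with a = 0.558, b = -0.212, c = 1.
Discriminant D = b^2 - 4ac = (-0.212)^2 - 4*(0.558)*1 = 0.044944 - (2.232) = -2.187056.
D < 0, so the roots are the complex-conjugate pair z = (-b +/- i sqrt(-D)) / (2a) = 0.19 +/- 1.3252i.
For a conjugate pair |z|^2 = z * conj(z) = (product of roots) = c/a = 1/(0.558) = 1.792115, so |z| = sqrt(1.792115) = 1.3387 for both roots.
Moduli of all roots: 1.3387, 1.3387.
All moduli strictly greater than 1? Yes.
Verdict: Stationary.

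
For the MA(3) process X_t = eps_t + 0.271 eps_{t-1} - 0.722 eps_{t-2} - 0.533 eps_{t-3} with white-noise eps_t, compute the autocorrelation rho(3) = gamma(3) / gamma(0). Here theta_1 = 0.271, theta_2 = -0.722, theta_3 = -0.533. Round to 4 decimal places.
\rho(3) = -0.2837

For an MA(q) process with theta_0 = 1, the autocovariance is
  gamma(k) = sigma^2 * sum_{i=0..q-k} theta_i * theta_{i+k},
and rho(k) = gamma(k) / gamma(0). Sigma^2 cancels.
  numerator   = (1)*(-0.533) = -0.533.
  denominator = (1)^2 + (0.271)^2 + (-0.722)^2 + (-0.533)^2 = 1.878814.
  rho(3) = -0.533 / 1.878814 = -0.2837.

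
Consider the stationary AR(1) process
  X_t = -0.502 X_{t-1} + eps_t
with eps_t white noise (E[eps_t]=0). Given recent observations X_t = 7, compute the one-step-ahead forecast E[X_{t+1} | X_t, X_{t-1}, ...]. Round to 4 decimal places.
E[X_{t+1} \mid \mathcal F_t] = -3.5140

For an AR(p) model X_t = c + sum_i phi_i X_{t-i} + eps_t, the
one-step-ahead conditional mean is
  E[X_{t+1} | X_t, ...] = c + sum_i phi_i X_{t+1-i}.
Substitute known values:
  E[X_{t+1} | ...] = (-0.502) * (7)
                   = -3.5140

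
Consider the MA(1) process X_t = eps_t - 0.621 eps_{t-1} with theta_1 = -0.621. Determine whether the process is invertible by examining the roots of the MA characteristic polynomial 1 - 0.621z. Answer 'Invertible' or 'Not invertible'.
\text{Invertible}

The MA(q) characteristic polynomial is P(z) = 1 - 0.621z.
Invertibility requires all roots to lie outside the unit circle, i.e. |z| > 1 for every root.
This is linear in z: 1 + (-0.621) z = 0  =>  z = -1/(-0.621) = 1.610306,  |z| = 1.610306.
Moduli of all roots: 1.6103.
All moduli strictly greater than 1? Yes.
Verdict: Invertible.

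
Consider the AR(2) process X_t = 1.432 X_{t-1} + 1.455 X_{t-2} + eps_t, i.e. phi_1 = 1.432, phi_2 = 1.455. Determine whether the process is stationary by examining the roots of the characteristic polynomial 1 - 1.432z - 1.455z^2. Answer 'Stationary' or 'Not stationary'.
\text{Not stationary}

The AR(p) characteristic polynomial is P(z) = 1 - 1.432z - 1.455z^2.
Stationarity requires all roots to lie outside the unit circle, i.e. |z| > 1 for every root.
Set 1 + (-1.432) z + (-1.455) z^2 = 0, i.e. a z^2 + b z + c = 0 with a = -1.455, b = -1.432, c = 1.
Discriminant D = b^2 - 4ac = (-1.432)^2 - 4*(-1.455)*1 = 2.050624 - (-5.82) = 7.870624.
D >= 0, so the roots are real: z = (-b +/- sqrt(D)) / (2a) = (1.432 +/- 2.805463) / (-2.91).
  z_1 = (1.432 + 2.805463) / (-2.91) = -1.4562,   |z_1| = 1.4562.
  z_2 = (1.432 - 2.805463) / (-2.91) = 0.472,   |z_2| = 0.472.
Moduli of all roots: 1.4562, 0.4720.
All moduli strictly greater than 1? No.
Verdict: Not stationary.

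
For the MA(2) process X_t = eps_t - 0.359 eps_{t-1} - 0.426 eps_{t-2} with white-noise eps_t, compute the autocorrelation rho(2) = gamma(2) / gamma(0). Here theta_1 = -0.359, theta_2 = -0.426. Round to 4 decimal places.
\rho(2) = -0.3251

For an MA(q) process with theta_0 = 1, the autocovariance is
  gamma(k) = sigma^2 * sum_{i=0..q-k} theta_i * theta_{i+k},
and rho(k) = gamma(k) / gamma(0). Sigma^2 cancels.
  numerator   = (1)*(-0.426) = -0.426.
  denominator = (1)^2 + (-0.359)^2 + (-0.426)^2 = 1.310357.
  rho(2) = -0.426 / 1.310357 = -0.3251.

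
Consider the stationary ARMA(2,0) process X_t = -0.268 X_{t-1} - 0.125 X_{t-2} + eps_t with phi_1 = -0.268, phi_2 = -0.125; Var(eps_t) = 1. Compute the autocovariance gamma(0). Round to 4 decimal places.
\gamma(0) = 1.0770

Multiply the model equation by X_{t-k} and take expectations. With theta_0 = psi_0 = 1 and psi_j the MA(infinity) weights, this gives
  gamma(k) - sum_i phi_i gamma(k-i) = c_k,
  c_k = sigma^2 * sum_{j=k..q} theta_j psi_{j-k}   (c_k = 0 for k > q),
using gamma(-m) = gamma(m).
Pure AR (q = 0): c_0 = sigma^2 = 1, c_k = 0 for k >= 1.
Equations for k = 0, 1, 2 (AR order 2, c_2 = 0):
  (E0) gamma(0) = phi_1 gamma(1) + phi_2 gamma(2) + c_0
  (E1) gamma(1) = phi_1 gamma(0) + phi_2 gamma(1) + c_1
  (E2) gamma(2) = phi_1 gamma(1) + phi_2 gamma(0)
From (E1): gamma(1) = A gamma(0) + B with
  A = phi_1 / (1 - phi_2) = -0.268 / 1.125 = -0.238222,   B = c_1 / (1 - phi_2) = 0 / 1.125 = 0.
Insert (E2) into (E0): gamma(0) (1 - phi_2^2) = phi_1 (1 + phi_2) gamma(1) + c_0.
  phi_1 (1 + phi_2) = (-0.268)(0.875) = -0.2345,   1 - phi_2^2 = 0.984375.
Replace gamma(1) by A gamma(0) + B and collect gamma(0):
  gamma(0) [0.984375 - (-0.2345)(-0.238222)] = c_0 = 1
  gamma(0) * 0.928512 = 1
  gamma(0) = 1 / 0.928512 = 1.076992.
Therefore gamma(0) = 1.0770 (to 4 decimal places).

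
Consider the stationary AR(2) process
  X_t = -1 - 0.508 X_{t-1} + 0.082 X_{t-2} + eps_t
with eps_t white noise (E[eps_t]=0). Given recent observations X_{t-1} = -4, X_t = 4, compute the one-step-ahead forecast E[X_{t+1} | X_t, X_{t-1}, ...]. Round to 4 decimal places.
E[X_{t+1} \mid \mathcal F_t] = -3.3600

For an AR(p) model X_t = c + sum_i phi_i X_{t-i} + eps_t, the
one-step-ahead conditional mean is
  E[X_{t+1} | X_t, ...] = c + sum_i phi_i X_{t+1-i}.
Substitute known values:
  E[X_{t+1} | ...] = -1 + (-0.508) * (4) + (0.082) * (-4)
                   = -3.3600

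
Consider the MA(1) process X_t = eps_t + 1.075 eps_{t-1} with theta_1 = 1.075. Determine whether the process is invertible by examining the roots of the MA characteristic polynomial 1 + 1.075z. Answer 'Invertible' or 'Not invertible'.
\text{Not invertible}

The MA(q) characteristic polynomial is P(z) = 1 + 1.075z.
Invertibility requires all roots to lie outside the unit circle, i.e. |z| > 1 for every root.
This is linear in z: 1 + (1.075) z = 0  =>  z = -1/(1.075) = -0.930233,  |z| = 0.930233.
Moduli of all roots: 0.9302.
All moduli strictly greater than 1? No.
Verdict: Not invertible.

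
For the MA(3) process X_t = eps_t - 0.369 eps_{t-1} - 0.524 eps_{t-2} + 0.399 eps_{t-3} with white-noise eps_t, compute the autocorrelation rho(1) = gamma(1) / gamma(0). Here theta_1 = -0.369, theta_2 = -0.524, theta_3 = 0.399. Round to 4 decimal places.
\rho(1) = -0.2451

For an MA(q) process with theta_0 = 1, the autocovariance is
  gamma(k) = sigma^2 * sum_{i=0..q-k} theta_i * theta_{i+k},
and rho(k) = gamma(k) / gamma(0). Sigma^2 cancels.
  numerator   = (1)*(-0.369) + (-0.369)*(-0.524) + (-0.524)*(0.399) = -0.38472.
  denominator = (1)^2 + (-0.369)^2 + (-0.524)^2 + (0.399)^2 = 1.569938.
  rho(1) = -0.38472 / 1.569938 = -0.2451.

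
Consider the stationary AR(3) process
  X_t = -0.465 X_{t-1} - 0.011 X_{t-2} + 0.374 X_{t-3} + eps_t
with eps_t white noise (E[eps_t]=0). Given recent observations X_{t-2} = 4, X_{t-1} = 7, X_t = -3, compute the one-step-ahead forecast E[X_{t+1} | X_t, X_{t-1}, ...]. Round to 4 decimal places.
E[X_{t+1} \mid \mathcal F_t] = 2.8140

For an AR(p) model X_t = c + sum_i phi_i X_{t-i} + eps_t, the
one-step-ahead conditional mean is
  E[X_{t+1} | X_t, ...] = c + sum_i phi_i X_{t+1-i}.
Substitute known values:
  E[X_{t+1} | ...] = (-0.465) * (-3) + (-0.011) * (7) + (0.374) * (4)
                   = 2.8140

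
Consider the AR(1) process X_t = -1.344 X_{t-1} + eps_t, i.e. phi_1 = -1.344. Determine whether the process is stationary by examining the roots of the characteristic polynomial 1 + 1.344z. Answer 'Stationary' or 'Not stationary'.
\text{Not stationary}

The AR(p) characteristic polynomial is P(z) = 1 + 1.344z.
Stationarity requires all roots to lie outside the unit circle, i.e. |z| > 1 for every root.
This is linear in z: 1 + (1.344) z = 0  =>  z = -1/(1.344) = -0.744048,  |z| = 0.744048.
Moduli of all roots: 0.7440.
All moduli strictly greater than 1? No.
Verdict: Not stationary.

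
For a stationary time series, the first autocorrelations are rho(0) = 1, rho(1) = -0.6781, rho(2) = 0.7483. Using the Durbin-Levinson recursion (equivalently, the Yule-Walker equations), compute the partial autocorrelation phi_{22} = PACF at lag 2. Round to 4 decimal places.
\phi_{22} = 0.5340

The PACF at lag k is phi_{kk}, the last component of the solution
to the Yule-Walker system G_k phi = r_k where
  (G_k)_{ij} = rho(|i - j|), (r_k)_i = rho(i), i,j = 1..k.
Equivalently, Durbin-Levinson gives phi_{kk} iteratively:
  phi_{11} = rho(1)
  phi_{kk} = [rho(k) - sum_{j=1..k-1} phi_{k-1,j} rho(k-j)]
            / [1 - sum_{j=1..k-1} phi_{k-1,j} rho(j)],
  phi_{k,j} = phi_{k-1,j} - phi_{kk} phi_{k-1,k-j},  j = 1..k-1.
Step k = 1:
  phi_11 = rho(1) = -0.6781.
Step k = 2:
  phi_22 = [rho(2) - phi_11 rho(1)] / [1 - phi_11 rho(1)] = [0.7483 - (-0.6781)(-0.6781)] / [1 - (-0.6781)(-0.6781)]
         = 0.28848039 / 0.54018039 = 0.534.
Therefore phi_{22} = 0.5340.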